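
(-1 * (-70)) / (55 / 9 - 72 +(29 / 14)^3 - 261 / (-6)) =-345744 / 66683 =-5.18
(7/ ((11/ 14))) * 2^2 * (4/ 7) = 224/ 11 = 20.36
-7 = -7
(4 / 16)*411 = 411 / 4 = 102.75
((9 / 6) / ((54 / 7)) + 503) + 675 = 42415 / 36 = 1178.19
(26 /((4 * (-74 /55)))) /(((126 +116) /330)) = -975 /148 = -6.59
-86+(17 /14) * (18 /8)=-4663 /56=-83.27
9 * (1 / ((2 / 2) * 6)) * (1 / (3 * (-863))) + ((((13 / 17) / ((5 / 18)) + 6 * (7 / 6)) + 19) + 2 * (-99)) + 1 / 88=-1092460769 / 6455240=-169.24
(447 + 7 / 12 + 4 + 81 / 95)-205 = 282077 / 1140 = 247.44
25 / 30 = 5 / 6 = 0.83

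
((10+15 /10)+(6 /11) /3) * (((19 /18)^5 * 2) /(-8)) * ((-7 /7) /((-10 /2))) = -636357443 /831409920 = -0.77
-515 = -515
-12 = -12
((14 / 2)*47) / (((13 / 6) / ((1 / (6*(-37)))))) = -329 / 481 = -0.68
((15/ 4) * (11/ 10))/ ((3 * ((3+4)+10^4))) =11/ 80056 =0.00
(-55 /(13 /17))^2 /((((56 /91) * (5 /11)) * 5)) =384659 /104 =3698.64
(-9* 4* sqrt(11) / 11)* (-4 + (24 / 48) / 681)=32682* sqrt(11) / 2497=43.41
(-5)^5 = -3125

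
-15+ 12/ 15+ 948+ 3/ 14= 65381/ 70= 934.01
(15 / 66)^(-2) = 484 / 25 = 19.36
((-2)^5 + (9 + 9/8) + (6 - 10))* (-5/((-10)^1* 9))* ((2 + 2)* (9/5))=-207/20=-10.35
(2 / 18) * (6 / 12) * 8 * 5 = 20 / 9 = 2.22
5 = 5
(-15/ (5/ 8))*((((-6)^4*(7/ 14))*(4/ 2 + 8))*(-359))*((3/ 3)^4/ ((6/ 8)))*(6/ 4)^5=565295760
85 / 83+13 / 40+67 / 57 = 477743 / 189240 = 2.52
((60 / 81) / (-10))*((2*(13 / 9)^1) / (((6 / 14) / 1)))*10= -3640 / 729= -4.99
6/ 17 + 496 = 496.35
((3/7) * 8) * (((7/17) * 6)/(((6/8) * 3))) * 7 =448/17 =26.35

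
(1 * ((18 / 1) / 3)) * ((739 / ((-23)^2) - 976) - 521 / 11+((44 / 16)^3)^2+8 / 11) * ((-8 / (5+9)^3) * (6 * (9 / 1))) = 1136603613213 / 2043819008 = 556.12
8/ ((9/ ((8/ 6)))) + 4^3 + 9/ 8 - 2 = 13891/ 216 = 64.31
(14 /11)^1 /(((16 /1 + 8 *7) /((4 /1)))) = 7 /99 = 0.07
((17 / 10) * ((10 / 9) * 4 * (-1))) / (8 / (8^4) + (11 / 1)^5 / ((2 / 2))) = -34816 / 742123017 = -0.00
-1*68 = -68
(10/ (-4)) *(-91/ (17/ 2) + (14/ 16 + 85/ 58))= 164965/ 7888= 20.91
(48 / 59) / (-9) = -16 / 177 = -0.09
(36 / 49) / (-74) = -18 / 1813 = -0.01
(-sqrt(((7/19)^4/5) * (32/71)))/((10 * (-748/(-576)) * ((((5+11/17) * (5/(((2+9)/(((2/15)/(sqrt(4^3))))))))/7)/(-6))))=74088 * sqrt(710)/640775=3.08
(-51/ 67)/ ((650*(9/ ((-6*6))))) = 102/ 21775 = 0.00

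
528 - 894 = -366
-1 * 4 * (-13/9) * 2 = 11.56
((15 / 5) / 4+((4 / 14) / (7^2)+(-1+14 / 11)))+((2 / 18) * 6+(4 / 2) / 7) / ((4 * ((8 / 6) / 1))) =1.21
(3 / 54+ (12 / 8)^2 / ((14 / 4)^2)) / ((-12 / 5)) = -1055 / 10584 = -0.10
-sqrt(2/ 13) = -sqrt(26)/ 13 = -0.39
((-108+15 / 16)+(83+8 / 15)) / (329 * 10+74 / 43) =-242821 / 33970560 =-0.01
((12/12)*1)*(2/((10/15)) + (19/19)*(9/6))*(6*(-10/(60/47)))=-423/2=-211.50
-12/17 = -0.71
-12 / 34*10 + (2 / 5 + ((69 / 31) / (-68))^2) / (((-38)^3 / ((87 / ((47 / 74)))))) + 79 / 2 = 35.97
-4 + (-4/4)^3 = -5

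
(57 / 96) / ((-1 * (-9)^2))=-0.01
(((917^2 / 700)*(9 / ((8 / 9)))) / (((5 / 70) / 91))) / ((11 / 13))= 80576506647 / 4400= 18312842.42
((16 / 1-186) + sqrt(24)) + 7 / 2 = -333 / 2 + 2 * sqrt(6) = -161.60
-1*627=-627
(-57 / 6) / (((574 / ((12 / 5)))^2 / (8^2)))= -21888 / 2059225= -0.01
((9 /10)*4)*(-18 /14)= -162 /35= -4.63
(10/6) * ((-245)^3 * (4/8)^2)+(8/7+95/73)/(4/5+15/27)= -2292022437415/374052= -6127550.28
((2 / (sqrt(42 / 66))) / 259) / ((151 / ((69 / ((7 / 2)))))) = 276* sqrt(77) / 1916341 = 0.00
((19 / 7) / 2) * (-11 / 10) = -209 / 140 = -1.49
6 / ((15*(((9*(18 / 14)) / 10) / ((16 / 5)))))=448 / 405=1.11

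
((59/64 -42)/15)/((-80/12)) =2629/6400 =0.41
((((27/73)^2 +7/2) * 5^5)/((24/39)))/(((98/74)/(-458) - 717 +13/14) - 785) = -93394992884375/7591072592816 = -12.30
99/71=1.39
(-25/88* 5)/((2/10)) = -625/88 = -7.10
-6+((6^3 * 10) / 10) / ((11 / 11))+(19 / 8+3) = 1723 / 8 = 215.38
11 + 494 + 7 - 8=504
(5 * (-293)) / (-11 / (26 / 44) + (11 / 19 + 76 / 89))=32205095 / 377723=85.26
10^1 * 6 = 60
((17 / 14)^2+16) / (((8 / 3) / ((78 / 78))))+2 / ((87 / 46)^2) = 84407251 / 11868192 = 7.11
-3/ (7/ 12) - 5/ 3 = -143/ 21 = -6.81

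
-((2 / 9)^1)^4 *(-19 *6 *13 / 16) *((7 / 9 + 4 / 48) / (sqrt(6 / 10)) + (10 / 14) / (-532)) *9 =-65 / 23814 + 7657 *sqrt(15) / 13122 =2.26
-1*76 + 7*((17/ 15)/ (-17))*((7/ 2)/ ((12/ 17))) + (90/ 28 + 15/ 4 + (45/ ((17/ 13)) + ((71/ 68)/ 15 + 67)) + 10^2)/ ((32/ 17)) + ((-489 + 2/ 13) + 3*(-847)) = -157112939/ 52416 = -2997.42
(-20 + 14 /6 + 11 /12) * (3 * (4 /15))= -67 /5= -13.40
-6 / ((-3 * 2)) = 1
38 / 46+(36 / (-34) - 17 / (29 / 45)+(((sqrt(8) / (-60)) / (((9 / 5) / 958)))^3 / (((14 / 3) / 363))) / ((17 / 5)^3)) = -31281.89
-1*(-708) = 708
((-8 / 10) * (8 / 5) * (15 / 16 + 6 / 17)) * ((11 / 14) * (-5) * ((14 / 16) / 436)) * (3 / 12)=3861 / 1185920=0.00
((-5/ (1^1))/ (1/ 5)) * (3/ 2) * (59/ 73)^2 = -261075/ 10658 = -24.50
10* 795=7950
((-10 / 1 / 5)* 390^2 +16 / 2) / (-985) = 308.82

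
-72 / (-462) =12 / 77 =0.16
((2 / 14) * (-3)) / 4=-3 / 28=-0.11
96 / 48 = 2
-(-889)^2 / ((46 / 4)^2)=-3161284 / 529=-5975.96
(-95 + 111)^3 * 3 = 12288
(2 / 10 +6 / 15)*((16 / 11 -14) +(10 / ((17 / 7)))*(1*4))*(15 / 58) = 3303 / 5423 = 0.61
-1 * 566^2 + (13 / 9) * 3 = -320351.67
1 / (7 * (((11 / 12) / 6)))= 72 / 77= 0.94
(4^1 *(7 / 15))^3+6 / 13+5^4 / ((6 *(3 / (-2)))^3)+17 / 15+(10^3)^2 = 1184633578852 / 1184625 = 1000007.24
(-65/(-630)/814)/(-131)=-13/13435884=-0.00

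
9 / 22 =0.41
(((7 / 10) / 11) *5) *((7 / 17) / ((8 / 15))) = 0.25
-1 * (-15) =15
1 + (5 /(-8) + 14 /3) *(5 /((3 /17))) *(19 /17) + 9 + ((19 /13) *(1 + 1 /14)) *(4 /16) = 453325 /3276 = 138.38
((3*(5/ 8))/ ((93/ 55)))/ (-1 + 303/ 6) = 25/ 1116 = 0.02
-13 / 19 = -0.68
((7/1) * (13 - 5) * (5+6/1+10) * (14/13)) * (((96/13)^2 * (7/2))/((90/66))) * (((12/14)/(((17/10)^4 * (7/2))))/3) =317915136000/183495637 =1732.55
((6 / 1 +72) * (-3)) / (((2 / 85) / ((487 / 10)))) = -968643 / 2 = -484321.50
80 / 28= 20 / 7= 2.86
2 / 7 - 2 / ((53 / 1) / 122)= -1602 / 371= -4.32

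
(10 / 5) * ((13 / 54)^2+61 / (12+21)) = 61151 / 16038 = 3.81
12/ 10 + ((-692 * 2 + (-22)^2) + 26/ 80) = -35939/ 40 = -898.48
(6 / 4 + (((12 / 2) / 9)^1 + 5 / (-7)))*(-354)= -3599 / 7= -514.14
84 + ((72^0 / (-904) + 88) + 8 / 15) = 2339537 / 13560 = 172.53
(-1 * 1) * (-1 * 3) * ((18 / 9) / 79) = 0.08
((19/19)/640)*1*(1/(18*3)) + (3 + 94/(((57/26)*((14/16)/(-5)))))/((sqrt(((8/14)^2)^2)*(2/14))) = -3406742621/656640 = -5188.14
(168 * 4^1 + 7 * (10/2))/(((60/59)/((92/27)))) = 959399/405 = 2368.89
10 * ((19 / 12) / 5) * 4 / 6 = 19 / 9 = 2.11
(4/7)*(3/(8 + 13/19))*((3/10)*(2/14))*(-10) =-0.08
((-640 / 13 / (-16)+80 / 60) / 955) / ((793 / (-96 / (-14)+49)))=0.00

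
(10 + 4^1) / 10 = 1.40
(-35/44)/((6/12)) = -35/22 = -1.59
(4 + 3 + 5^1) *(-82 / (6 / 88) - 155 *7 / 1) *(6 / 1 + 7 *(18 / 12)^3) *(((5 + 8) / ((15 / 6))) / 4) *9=-190304127 / 20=-9515206.35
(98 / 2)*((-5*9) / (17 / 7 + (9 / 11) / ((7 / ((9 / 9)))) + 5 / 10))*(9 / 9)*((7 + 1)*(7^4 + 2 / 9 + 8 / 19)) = -17708564720 / 1273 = -13910891.37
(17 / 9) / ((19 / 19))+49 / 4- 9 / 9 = 473 / 36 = 13.14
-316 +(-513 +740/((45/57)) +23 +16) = 442/3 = 147.33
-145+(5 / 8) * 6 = -565 / 4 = -141.25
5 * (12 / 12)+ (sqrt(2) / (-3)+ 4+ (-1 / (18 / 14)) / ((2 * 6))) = 965 / 108 - sqrt(2) / 3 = 8.46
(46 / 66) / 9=23 / 297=0.08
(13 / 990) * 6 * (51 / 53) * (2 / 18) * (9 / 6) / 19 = 0.00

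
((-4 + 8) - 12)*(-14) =112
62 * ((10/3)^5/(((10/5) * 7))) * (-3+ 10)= 3100000/243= 12757.20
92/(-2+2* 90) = 46/89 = 0.52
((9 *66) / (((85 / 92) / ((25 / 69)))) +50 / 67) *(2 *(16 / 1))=8517440 / 1139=7478.00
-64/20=-16/5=-3.20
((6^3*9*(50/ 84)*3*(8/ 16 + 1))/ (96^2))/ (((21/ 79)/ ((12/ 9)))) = 17775/ 6272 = 2.83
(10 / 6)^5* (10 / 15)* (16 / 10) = 10000 / 729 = 13.72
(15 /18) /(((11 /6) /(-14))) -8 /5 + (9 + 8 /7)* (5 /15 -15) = -181018 /1155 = -156.73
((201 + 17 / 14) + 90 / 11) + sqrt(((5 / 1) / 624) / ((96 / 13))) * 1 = sqrt(10) / 96 + 32401 / 154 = 210.43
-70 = -70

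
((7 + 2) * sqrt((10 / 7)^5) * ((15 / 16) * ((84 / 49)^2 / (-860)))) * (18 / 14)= -54675 * sqrt(70) / 5058907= -0.09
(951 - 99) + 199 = 1051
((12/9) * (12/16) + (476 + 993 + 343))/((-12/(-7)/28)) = 88837/3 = 29612.33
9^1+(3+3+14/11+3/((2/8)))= 311/11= 28.27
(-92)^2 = 8464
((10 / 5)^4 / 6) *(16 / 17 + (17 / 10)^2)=4342 / 425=10.22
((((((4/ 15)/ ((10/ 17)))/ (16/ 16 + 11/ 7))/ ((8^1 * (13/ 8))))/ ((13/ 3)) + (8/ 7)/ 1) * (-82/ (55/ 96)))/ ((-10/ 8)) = 3201626368/ 24399375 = 131.22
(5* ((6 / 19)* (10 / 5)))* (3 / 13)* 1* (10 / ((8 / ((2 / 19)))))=0.10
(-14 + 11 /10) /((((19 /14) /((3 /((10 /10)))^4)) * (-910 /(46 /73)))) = 240327 /450775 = 0.53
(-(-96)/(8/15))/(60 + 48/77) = 2.97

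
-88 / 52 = -22 / 13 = -1.69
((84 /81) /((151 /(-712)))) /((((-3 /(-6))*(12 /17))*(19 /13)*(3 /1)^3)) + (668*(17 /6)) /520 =5365010059 /1631370780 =3.29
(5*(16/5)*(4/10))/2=16/5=3.20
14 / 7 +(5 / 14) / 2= 61 / 28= 2.18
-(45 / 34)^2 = -2025 / 1156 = -1.75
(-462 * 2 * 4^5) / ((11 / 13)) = -1118208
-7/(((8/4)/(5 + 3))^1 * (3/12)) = -112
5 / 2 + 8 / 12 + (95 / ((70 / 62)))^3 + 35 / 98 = 613013033 / 1029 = 595736.67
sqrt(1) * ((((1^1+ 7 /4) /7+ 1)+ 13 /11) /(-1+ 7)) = 793 /1848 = 0.43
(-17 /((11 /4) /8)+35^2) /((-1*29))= -12931 /319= -40.54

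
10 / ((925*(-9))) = -0.00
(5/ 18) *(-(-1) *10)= 25/ 9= 2.78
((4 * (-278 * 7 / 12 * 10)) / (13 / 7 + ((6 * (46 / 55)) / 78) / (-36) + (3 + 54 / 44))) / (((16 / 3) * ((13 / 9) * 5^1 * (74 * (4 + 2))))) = -10114335 / 162203264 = -0.06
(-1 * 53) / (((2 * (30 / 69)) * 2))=-1219 / 40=-30.48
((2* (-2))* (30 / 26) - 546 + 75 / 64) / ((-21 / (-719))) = -109560501 / 5824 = -18811.90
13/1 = 13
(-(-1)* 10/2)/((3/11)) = 55/3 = 18.33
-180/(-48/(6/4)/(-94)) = -2115/4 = -528.75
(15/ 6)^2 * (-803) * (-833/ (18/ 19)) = 317727025/ 72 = 4412875.35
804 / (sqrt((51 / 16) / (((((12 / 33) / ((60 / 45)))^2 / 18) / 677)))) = 536 * sqrt(69054) / 126599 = 1.11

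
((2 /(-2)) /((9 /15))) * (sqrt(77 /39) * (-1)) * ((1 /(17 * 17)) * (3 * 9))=15 * sqrt(3003) /3757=0.22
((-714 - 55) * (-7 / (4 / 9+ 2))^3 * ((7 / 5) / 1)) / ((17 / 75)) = 20190045015 / 181016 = 111537.35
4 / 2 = 2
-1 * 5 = -5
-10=-10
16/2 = 8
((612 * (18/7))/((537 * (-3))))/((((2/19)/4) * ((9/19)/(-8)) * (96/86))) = 2111128/3759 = 561.62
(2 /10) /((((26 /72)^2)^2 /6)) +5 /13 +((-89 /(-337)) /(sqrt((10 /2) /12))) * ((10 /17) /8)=89 * sqrt(15) /11458 +10132621 /142805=70.98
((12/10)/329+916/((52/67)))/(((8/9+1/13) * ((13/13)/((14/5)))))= 454307634/132775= 3421.64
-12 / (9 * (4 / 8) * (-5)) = 8 / 15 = 0.53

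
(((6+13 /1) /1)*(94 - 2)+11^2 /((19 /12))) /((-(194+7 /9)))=-311976 /33307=-9.37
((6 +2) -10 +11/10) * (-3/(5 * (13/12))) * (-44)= -7128/325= -21.93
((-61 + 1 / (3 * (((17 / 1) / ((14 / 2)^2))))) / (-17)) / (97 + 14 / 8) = 12248 / 342465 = 0.04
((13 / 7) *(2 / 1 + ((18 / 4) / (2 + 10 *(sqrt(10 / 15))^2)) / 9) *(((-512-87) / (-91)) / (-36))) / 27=-64093 / 2476656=-0.03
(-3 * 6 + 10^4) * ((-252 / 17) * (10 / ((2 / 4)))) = -50309280 / 17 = -2959369.41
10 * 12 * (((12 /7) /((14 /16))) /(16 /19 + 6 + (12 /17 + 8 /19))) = 206720 /7007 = 29.50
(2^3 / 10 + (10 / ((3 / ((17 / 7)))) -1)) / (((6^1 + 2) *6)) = 829 / 5040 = 0.16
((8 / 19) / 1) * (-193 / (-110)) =772 / 1045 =0.74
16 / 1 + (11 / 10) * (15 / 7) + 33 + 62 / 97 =70611 / 1358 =52.00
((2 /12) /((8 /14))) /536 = 7 /12864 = 0.00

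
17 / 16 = 1.06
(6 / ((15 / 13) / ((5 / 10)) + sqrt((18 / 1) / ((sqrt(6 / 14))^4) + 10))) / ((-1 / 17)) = 1105 / 482 - 2873 * sqrt(3) / 482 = -8.03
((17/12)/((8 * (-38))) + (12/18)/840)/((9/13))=-19253/3447360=-0.01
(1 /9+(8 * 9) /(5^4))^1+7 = 40648 /5625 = 7.23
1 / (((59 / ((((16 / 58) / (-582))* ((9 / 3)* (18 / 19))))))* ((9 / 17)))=-136 / 3153373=-0.00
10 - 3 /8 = 9.62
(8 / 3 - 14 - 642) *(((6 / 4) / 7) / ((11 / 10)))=-1400 / 11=-127.27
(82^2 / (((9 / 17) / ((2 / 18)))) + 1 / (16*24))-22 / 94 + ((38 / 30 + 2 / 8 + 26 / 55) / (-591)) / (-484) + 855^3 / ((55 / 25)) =181503478506208127407 / 638862111360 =284104308.71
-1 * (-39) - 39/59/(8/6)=38.50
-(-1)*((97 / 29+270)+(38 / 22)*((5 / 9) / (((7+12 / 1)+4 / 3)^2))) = 324462792 / 1186999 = 273.35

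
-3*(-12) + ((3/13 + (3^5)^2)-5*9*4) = 765768/13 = 58905.23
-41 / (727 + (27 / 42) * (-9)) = -574 / 10097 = -0.06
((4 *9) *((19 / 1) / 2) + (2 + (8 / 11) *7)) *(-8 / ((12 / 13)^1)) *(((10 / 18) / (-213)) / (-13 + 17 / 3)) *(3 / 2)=-41600 / 25773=-1.61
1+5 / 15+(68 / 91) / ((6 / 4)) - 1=227 / 273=0.83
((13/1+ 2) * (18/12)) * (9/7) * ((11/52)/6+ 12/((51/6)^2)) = 2450925/420784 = 5.82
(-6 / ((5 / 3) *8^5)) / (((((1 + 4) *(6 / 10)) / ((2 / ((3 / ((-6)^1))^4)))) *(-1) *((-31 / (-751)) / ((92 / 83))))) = 51819 / 1646720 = 0.03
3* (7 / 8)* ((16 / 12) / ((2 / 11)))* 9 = 693 / 4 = 173.25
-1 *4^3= -64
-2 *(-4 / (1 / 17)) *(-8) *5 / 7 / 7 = -5440 / 49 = -111.02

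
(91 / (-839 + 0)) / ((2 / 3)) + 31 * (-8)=-416417 / 1678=-248.16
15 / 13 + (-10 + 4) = -63 / 13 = -4.85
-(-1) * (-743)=-743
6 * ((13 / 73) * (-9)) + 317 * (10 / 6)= 113599 / 219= 518.72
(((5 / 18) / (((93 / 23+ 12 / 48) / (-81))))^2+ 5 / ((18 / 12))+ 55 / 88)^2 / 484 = 22150191547201 / 10858659381504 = 2.04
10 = 10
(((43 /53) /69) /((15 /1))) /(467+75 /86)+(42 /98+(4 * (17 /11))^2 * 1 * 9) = 643785248345831 /1869498937845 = 344.36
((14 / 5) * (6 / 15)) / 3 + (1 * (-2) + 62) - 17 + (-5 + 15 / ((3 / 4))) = 4378 / 75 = 58.37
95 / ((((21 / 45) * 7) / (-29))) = -41325 / 49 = -843.37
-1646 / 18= -823 / 9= -91.44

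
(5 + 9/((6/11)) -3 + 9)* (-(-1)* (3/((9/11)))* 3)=605/2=302.50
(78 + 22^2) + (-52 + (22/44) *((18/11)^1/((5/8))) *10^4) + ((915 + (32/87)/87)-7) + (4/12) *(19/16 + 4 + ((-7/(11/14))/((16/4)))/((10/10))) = 1757206937/121104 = 14509.90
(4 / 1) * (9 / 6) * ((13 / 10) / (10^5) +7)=21000039 / 500000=42.00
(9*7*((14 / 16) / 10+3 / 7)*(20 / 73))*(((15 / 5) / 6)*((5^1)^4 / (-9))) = -180625 / 584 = -309.29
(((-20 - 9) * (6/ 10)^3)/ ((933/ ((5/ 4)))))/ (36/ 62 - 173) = 8091/ 166229500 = 0.00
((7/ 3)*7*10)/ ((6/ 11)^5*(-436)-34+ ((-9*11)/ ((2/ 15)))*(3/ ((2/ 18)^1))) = -31565996/ 3885043191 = -0.01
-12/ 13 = -0.92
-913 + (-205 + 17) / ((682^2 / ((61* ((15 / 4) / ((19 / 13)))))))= -8069065093 / 8837356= -913.06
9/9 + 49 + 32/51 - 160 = -5578/51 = -109.37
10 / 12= 5 / 6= 0.83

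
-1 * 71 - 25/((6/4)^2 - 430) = -121381/1711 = -70.94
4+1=5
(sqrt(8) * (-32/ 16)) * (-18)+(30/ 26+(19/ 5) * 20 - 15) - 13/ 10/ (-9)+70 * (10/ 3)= 72 * sqrt(2)+345889/ 1170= 397.46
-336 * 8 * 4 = -10752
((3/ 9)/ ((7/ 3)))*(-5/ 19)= -5/ 133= -0.04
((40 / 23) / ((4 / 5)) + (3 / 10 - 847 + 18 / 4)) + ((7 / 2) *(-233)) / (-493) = -95062993 / 113390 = -838.37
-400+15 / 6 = -795 / 2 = -397.50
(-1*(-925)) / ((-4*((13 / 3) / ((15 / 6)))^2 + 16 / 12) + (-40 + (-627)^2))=0.00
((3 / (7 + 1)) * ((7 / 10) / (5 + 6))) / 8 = 21 / 7040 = 0.00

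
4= 4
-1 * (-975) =975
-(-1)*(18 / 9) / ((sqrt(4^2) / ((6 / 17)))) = 3 / 17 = 0.18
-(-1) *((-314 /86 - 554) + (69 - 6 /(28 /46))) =-150051 /301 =-498.51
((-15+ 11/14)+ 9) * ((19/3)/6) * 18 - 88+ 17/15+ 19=-166.94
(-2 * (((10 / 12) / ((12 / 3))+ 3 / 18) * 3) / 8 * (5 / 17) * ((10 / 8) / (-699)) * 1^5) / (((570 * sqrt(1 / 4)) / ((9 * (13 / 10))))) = 117 / 19266304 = 0.00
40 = 40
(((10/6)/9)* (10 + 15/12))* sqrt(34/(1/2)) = 25* sqrt(17)/6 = 17.18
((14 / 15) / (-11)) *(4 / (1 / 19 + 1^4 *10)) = -1064 / 31515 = -0.03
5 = 5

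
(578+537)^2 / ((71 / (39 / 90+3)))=25610435 / 426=60118.39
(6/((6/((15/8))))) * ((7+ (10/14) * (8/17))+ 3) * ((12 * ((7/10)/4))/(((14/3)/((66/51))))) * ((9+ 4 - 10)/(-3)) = -182655/16184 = -11.29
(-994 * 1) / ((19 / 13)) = -12922 / 19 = -680.11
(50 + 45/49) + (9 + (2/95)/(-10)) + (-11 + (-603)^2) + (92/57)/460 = 25392414248/69825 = 363657.92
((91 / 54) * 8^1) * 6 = 80.89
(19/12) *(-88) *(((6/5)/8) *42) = -4389/5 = -877.80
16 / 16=1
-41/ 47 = -0.87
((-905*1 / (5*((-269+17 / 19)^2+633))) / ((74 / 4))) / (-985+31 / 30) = 1306820 / 9530326369949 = 0.00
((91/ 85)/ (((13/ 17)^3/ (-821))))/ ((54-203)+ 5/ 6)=1423614/ 107315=13.27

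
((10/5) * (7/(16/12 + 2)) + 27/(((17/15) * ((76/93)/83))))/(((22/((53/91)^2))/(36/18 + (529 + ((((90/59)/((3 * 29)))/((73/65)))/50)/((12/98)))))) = 19844.93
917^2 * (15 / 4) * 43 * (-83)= -45016992615 / 4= -11254248153.75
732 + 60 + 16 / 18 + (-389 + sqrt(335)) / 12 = sqrt(335) / 12 + 27377 / 36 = 762.00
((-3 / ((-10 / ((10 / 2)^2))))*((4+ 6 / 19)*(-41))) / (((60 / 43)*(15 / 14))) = -887.69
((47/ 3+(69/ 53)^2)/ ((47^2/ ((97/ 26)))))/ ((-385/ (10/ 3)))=-14191682/ 55901574729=-0.00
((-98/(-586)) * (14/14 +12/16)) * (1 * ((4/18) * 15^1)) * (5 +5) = 8575/879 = 9.76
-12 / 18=-2 / 3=-0.67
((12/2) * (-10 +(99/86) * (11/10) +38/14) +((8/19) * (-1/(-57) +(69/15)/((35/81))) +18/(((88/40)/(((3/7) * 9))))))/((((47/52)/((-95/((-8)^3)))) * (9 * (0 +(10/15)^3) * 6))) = -159371251/181661061120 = -0.00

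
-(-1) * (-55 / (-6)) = 55 / 6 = 9.17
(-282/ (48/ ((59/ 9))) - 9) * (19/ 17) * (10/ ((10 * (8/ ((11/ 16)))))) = -714989/ 156672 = -4.56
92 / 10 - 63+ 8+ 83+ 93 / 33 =2201 / 55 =40.02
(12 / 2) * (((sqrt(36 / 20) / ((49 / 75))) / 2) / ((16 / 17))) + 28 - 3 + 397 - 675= -253 + 2295 * sqrt(5) / 784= -246.45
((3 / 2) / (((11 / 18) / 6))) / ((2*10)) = 81 / 110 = 0.74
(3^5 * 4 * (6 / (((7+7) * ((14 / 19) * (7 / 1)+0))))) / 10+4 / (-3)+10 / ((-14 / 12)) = -1.83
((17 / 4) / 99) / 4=17 / 1584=0.01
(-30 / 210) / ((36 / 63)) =-1 / 4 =-0.25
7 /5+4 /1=5.40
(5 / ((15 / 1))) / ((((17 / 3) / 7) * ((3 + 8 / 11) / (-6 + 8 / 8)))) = -385 / 697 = -0.55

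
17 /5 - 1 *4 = -3 /5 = -0.60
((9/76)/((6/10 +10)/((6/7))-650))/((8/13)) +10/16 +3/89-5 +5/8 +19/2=2993226241/517554224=5.78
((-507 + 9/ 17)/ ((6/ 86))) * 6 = -740460/ 17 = -43556.47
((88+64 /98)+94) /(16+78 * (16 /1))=4475 /30968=0.14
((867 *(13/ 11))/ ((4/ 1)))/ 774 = 3757/ 11352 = 0.33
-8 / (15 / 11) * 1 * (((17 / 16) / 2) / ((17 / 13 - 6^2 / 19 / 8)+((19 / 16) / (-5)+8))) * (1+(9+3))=-2401828 / 523641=-4.59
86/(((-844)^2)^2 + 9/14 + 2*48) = 1204/7103916077897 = 0.00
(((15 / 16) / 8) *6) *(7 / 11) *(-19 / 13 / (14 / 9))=-0.42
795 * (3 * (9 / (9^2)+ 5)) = 12190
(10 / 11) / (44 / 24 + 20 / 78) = 780 / 1793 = 0.44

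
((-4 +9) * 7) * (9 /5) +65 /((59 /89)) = 9502 /59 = 161.05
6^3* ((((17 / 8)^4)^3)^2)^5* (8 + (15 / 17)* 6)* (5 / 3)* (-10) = -91840480003447338659452750000000000000000000.00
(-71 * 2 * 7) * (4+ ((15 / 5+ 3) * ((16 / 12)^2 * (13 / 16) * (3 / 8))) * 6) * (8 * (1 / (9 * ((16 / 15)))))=-19465.83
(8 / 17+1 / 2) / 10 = 33 / 340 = 0.10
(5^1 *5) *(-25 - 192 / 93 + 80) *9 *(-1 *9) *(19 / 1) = -63137475 / 31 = -2036692.74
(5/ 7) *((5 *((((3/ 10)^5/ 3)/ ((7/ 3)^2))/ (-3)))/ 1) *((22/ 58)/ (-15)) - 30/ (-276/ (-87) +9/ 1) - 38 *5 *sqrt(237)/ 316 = -95 *sqrt(237)/ 158 - 173077485477/ 70225820000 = -11.72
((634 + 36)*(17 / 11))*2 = 22780 / 11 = 2070.91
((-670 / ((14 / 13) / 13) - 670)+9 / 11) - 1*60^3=-17306292 / 77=-224757.04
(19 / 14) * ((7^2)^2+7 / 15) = 48887 / 15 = 3259.13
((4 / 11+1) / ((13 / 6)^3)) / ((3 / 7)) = 7560 / 24167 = 0.31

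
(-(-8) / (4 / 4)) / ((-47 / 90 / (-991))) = 713520 / 47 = 15181.28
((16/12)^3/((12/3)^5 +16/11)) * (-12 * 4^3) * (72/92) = -1.39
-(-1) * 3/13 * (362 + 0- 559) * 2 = -1182/13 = -90.92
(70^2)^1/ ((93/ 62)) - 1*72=9584/ 3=3194.67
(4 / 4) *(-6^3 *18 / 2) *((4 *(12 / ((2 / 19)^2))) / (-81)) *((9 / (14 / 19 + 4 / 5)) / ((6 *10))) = 740772 / 73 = 10147.56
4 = 4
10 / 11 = 0.91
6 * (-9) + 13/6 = -311/6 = -51.83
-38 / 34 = -19 / 17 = -1.12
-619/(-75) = 8.25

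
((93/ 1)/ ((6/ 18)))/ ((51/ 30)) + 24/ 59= 165018/ 1003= 164.52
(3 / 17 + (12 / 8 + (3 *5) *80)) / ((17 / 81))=3309417 / 578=5725.63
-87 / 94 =-0.93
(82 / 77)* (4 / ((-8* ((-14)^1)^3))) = 41 / 211288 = 0.00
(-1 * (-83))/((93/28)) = 2324/93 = 24.99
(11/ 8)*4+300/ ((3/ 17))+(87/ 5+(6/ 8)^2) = 137877/ 80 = 1723.46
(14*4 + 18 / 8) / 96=233 / 384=0.61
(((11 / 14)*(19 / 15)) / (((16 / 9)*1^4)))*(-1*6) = -1881 / 560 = -3.36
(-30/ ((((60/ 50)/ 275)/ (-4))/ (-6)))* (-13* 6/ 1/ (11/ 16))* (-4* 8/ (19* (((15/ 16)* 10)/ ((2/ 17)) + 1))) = -9584640000/ 24529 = -390747.28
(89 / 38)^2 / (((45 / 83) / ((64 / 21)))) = 10519088 / 341145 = 30.83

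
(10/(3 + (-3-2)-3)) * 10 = -20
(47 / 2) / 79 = 47 / 158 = 0.30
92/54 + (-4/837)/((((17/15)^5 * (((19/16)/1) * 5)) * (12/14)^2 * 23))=884787697834/519339675033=1.70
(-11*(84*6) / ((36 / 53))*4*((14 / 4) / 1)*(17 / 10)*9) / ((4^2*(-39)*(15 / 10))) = 485639 / 260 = 1867.84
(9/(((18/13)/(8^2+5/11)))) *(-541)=-4986397/22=-226654.41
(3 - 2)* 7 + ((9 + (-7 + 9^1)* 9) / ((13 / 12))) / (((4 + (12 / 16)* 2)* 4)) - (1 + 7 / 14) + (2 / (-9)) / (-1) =17645 / 2574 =6.86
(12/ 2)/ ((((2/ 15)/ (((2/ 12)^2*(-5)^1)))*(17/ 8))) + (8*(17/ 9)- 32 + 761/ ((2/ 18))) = 1044863/ 153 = 6829.17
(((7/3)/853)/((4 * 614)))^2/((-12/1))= -49/474000219470592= -0.00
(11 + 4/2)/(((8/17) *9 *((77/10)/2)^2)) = 11050/53361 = 0.21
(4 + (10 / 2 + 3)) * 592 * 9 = 63936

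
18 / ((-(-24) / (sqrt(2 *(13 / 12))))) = 1.10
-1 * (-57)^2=-3249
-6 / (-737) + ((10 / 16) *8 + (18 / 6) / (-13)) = 45772 / 9581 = 4.78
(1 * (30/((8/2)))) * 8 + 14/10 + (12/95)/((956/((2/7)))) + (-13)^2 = 7323726/31787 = 230.40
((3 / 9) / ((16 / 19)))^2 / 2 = 361 / 4608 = 0.08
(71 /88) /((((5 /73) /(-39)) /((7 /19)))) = -1414959 /8360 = -169.25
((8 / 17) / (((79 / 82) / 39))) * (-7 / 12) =-14924 / 1343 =-11.11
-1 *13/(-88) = 13/88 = 0.15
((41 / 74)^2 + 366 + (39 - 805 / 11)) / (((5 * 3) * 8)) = 20005891 / 7228320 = 2.77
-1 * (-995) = 995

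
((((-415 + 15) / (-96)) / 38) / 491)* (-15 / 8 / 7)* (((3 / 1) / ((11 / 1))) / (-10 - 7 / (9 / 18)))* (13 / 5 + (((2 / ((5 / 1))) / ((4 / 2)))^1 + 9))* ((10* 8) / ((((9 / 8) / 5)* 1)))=0.00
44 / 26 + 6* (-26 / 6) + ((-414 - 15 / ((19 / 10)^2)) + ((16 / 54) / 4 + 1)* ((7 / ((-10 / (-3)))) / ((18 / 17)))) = -3347698817 / 7602660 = -440.33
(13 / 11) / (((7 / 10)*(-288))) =-65 / 11088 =-0.01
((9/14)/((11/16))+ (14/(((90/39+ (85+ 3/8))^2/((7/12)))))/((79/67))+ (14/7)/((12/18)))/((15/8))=4343923033672/2069341066485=2.10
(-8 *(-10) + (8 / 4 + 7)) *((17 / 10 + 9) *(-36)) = -171414 / 5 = -34282.80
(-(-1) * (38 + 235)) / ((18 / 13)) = 197.17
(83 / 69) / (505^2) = 83 / 17596725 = 0.00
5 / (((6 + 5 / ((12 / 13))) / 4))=240 / 137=1.75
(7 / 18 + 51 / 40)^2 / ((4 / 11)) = 3946811 / 518400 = 7.61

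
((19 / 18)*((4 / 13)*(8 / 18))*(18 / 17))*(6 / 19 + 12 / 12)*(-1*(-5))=2000 / 1989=1.01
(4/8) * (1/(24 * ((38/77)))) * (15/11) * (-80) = -175/38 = -4.61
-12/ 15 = -4/ 5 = -0.80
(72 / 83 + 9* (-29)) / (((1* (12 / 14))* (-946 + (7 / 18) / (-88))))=39900168 / 124373093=0.32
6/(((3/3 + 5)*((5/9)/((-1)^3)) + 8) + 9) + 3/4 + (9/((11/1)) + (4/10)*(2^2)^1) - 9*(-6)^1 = 519617/9020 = 57.61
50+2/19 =952/19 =50.11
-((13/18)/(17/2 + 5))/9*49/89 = -637/194643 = -0.00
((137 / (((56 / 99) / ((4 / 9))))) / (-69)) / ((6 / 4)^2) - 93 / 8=-428383 / 34776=-12.32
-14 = -14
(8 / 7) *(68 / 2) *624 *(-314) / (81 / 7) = -17764864 / 27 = -657957.93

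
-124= -124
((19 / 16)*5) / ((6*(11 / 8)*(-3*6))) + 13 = 12.96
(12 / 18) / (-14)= -1 / 21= -0.05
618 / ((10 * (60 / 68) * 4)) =1751 / 100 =17.51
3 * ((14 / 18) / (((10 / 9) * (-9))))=-7 / 30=-0.23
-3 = -3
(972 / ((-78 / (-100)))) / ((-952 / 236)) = -477900 / 1547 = -308.92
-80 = -80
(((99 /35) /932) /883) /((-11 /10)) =-9 /2880346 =-0.00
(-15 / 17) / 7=-15 / 119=-0.13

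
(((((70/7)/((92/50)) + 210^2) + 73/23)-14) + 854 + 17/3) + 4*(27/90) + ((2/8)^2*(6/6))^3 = 63527481689/1413120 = 44955.48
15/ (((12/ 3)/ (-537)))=-8055/ 4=-2013.75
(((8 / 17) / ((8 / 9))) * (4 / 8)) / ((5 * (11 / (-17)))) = -9 / 110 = -0.08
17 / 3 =5.67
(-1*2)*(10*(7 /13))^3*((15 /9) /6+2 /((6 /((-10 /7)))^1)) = 1225000 /19773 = 61.95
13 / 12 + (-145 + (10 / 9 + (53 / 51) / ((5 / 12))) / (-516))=-56812423 / 394740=-143.92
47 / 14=3.36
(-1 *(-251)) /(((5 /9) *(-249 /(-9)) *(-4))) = -6777 /1660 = -4.08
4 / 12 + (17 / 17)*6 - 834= -2483 / 3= -827.67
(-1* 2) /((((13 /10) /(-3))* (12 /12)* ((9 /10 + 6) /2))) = 400 /299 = 1.34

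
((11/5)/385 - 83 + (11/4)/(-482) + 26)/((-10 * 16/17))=326940549/53984000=6.06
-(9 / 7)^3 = -729 / 343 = -2.13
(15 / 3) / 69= 5 / 69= 0.07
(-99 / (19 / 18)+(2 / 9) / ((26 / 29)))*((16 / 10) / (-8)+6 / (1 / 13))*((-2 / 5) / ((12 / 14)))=566228789 / 166725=3396.18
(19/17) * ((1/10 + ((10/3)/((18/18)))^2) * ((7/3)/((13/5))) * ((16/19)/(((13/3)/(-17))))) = -56504/1521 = -37.15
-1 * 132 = -132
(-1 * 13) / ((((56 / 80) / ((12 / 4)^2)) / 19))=-22230 / 7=-3175.71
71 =71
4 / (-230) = -2 / 115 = -0.02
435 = 435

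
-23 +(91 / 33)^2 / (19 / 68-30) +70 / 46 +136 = 5784137462 / 50619987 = 114.27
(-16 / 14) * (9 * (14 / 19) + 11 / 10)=-5876 / 665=-8.84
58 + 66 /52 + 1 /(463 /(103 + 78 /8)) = 1432829 /24076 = 59.51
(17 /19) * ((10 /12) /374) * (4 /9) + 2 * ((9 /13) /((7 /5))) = 508325 /513513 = 0.99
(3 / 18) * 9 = 3 / 2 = 1.50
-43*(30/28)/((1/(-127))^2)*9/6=-31209615/28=-1114629.11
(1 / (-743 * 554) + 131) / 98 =53922481 / 40338956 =1.34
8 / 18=4 / 9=0.44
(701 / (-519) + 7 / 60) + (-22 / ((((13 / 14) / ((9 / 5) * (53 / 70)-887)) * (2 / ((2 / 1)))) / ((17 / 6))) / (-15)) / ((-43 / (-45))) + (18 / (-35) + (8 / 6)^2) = -2527022040331 / 609254100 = -4147.73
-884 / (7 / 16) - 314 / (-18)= -126197 / 63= -2003.13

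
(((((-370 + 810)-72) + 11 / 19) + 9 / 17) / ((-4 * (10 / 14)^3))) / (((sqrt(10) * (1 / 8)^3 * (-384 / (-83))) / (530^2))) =-19068228620924 * sqrt(10) / 24225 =-2489124185.22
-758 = -758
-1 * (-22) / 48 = 11 / 24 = 0.46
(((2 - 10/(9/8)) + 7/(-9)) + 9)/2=2/3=0.67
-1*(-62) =62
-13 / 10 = -1.30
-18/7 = -2.57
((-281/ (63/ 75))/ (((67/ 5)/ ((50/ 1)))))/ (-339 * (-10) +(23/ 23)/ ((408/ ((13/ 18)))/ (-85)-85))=-298913750/ 811805433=-0.37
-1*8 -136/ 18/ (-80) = -7.91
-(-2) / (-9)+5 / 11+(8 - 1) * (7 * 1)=4874 / 99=49.23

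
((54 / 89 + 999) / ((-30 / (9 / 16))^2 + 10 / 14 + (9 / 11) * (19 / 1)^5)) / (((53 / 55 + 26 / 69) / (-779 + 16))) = -178520763630825 / 636520360688204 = -0.28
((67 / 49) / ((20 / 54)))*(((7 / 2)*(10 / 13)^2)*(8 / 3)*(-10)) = -241200 / 1183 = -203.89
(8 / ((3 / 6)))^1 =16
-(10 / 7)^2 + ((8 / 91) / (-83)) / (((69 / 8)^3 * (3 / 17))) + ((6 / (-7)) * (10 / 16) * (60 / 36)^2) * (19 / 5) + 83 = 15695186012173 / 208423192068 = 75.30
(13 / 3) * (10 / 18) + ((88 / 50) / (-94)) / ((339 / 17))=8627009 / 3584925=2.41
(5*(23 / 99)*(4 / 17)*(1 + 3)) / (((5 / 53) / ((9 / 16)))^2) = 581463 / 14960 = 38.87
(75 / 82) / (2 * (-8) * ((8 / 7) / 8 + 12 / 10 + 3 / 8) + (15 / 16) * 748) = 5250 / 3867407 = 0.00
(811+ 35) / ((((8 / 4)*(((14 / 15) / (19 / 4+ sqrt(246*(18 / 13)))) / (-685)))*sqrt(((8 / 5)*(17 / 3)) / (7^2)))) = -39116925*sqrt(90610) / 884 - 82580175*sqrt(510) / 544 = -16748053.13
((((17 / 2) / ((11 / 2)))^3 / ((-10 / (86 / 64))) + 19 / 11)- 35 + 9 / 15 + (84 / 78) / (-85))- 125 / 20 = -3711611743 / 94128320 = -39.43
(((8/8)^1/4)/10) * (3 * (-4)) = -0.30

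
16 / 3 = 5.33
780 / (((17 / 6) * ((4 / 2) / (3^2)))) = 21060 / 17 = 1238.82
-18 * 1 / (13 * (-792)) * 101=101 / 572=0.18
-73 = -73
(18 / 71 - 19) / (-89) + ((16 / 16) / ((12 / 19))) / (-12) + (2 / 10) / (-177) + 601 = 161347922693 / 268431120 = 601.08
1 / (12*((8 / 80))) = 5 / 6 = 0.83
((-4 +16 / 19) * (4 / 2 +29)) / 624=-155 / 988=-0.16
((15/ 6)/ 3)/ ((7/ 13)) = 65/ 42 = 1.55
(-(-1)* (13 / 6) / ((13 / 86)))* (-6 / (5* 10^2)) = -43 / 250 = -0.17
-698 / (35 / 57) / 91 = -39786 / 3185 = -12.49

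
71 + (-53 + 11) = 29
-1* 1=-1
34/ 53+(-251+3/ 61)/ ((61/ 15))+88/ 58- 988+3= -5973969007/ 5719177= -1044.55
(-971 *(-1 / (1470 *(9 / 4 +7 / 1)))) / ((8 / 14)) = 971 / 7770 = 0.12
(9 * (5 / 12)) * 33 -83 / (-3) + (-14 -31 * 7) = -955 / 12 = -79.58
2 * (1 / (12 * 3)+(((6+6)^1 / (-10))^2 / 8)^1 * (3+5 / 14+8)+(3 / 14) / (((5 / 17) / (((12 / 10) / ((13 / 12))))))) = 117899 / 20475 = 5.76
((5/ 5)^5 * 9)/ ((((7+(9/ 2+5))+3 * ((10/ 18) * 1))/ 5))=270/ 109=2.48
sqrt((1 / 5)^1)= sqrt(5) / 5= 0.45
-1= -1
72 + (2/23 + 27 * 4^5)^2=404376478924/529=764416784.36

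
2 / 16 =1 / 8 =0.12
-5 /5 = -1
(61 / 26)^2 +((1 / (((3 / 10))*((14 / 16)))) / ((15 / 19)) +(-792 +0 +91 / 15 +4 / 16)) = -82551887 / 106470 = -775.35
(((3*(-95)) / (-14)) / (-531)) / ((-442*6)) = 95 / 6571656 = 0.00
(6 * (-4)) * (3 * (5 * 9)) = -3240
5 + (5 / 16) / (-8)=635 / 128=4.96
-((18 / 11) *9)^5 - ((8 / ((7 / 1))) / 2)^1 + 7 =-781032458529 / 1127357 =-692799.58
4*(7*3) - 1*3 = 81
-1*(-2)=2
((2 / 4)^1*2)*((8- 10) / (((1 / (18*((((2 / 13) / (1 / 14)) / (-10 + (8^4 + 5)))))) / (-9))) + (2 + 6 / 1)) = 434536 / 53183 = 8.17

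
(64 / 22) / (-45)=-32 / 495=-0.06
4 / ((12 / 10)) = 3.33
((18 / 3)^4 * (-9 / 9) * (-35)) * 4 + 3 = 181443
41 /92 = 0.45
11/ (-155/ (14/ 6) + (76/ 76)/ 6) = -42/ 253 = -0.17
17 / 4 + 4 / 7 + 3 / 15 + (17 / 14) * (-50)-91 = -20537 / 140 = -146.69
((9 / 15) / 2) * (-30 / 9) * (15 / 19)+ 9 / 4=111 / 76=1.46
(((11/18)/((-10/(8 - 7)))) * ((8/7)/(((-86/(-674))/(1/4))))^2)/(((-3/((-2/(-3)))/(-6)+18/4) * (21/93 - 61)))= 38727029/40326052095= 0.00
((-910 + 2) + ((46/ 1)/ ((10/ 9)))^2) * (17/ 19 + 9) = 3788012/ 475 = 7974.76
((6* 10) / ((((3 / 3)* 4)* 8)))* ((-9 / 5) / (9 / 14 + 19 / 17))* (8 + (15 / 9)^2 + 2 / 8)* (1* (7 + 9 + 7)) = -3259767 / 6704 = -486.24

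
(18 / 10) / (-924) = -3 / 1540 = -0.00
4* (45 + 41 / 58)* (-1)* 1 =-5302 / 29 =-182.83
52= 52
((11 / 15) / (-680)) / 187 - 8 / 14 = -693607 / 1213800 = -0.57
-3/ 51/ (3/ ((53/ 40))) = -53/ 2040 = -0.03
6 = 6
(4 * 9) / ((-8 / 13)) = -117 / 2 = -58.50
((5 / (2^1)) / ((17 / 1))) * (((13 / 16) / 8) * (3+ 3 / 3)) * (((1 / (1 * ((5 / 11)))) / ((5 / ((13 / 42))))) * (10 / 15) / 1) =1859 / 342720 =0.01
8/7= 1.14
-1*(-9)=9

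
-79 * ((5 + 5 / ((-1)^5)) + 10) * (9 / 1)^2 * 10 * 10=-6399000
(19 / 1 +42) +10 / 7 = 437 / 7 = 62.43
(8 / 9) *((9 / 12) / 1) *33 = 22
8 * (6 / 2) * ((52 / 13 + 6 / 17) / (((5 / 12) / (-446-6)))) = -9633024 / 85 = -113329.69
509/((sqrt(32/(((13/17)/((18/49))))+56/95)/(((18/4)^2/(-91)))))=-41229 * sqrt(298225330)/25113712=-28.35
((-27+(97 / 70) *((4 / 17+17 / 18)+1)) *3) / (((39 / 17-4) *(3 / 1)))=513641 / 36540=14.06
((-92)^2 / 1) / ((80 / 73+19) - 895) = -154468 / 15967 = -9.67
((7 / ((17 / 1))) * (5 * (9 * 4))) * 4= 5040 / 17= 296.47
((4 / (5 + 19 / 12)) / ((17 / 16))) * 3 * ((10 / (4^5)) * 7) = 315 / 2686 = 0.12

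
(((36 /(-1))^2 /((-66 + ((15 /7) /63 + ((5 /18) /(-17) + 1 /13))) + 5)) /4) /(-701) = 63154728 /8322133903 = 0.01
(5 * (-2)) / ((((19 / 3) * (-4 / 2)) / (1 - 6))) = -75 / 19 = -3.95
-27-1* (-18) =-9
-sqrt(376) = -2 *sqrt(94) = -19.39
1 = 1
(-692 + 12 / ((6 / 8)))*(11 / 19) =-7436 / 19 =-391.37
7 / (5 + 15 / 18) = 6 / 5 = 1.20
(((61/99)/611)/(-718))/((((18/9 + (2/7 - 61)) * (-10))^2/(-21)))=20923/244547506031400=0.00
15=15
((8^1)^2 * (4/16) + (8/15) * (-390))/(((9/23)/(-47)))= 69184/3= 23061.33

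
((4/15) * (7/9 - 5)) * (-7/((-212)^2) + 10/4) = -711569/252810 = -2.81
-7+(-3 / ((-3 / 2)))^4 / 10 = -27 / 5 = -5.40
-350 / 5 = -70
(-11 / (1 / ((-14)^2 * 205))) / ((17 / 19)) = -8397620 / 17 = -493977.65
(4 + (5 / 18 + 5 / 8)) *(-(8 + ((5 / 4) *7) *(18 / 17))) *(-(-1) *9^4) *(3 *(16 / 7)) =-3808155.10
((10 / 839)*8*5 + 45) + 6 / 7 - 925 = -5160406 / 5873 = -878.67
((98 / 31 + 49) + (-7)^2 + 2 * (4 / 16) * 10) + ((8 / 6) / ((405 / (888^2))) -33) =11170564 / 4185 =2669.19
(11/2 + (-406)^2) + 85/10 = 164850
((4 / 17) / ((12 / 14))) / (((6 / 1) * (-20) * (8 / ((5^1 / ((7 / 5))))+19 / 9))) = -35 / 66572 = -0.00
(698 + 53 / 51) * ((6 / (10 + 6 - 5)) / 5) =6482 / 85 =76.26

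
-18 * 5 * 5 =-450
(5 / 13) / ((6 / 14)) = 35 / 39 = 0.90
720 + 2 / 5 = 3602 / 5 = 720.40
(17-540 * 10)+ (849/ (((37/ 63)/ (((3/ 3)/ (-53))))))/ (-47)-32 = -499030818/ 92167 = -5414.42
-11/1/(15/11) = -8.07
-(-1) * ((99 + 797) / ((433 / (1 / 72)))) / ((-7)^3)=-0.00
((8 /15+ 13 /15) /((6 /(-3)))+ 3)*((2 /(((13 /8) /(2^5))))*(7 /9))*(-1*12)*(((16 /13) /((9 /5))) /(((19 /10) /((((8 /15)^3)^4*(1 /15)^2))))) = -362539770003324928 /506187821524658203125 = -0.00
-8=-8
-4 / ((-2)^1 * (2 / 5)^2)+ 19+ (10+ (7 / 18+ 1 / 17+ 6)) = 7336 / 153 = 47.95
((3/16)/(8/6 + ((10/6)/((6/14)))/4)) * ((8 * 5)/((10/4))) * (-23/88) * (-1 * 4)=1242/913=1.36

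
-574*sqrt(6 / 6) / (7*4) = -41 / 2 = -20.50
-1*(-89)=89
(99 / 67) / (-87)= -0.02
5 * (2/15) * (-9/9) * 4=-8/3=-2.67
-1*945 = -945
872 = 872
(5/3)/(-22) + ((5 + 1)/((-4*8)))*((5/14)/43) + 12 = 3789697/317856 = 11.92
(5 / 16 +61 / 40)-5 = -253 / 80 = -3.16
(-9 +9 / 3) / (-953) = 6 / 953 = 0.01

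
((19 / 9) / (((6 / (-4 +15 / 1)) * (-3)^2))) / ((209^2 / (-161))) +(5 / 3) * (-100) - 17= -18655919 / 101574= -183.67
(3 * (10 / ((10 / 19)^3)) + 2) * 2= 20777 / 50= 415.54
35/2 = 17.50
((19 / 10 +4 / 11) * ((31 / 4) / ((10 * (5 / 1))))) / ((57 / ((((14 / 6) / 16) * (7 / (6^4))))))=126077 / 26002944000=0.00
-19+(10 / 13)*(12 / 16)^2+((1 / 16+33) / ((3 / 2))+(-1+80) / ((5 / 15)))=18757 / 78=240.47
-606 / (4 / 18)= -2727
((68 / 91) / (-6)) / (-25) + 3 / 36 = 2411 / 27300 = 0.09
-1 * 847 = -847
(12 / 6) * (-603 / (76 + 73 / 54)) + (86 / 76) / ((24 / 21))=-18540419 / 1269808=-14.60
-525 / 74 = -7.09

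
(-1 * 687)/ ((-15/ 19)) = 4351/ 5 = 870.20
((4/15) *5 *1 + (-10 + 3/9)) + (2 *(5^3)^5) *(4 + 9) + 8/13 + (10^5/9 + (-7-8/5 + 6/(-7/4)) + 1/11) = 35741272472270863/45045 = 793457042341.46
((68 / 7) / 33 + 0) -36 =-8248 / 231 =-35.71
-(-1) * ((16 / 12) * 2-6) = -10 / 3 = -3.33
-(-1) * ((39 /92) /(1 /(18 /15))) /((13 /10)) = 0.39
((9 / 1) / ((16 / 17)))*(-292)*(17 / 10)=-189873 / 40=-4746.82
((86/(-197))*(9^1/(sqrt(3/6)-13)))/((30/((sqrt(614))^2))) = 79206*sqrt(2)/331945 + 2059356/331945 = 6.54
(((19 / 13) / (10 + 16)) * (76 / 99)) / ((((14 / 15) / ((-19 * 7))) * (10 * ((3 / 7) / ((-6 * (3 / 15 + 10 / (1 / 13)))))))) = 10418821 / 9295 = 1120.91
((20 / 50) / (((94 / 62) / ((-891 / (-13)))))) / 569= 55242 / 1738295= 0.03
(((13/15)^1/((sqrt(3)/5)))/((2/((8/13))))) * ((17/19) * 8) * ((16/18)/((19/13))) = 56576 * sqrt(3)/29241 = 3.35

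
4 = 4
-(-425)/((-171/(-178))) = 75650/171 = 442.40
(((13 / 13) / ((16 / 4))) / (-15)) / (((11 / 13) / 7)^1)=-91 / 660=-0.14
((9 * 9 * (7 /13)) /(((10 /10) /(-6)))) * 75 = -255150 /13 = -19626.92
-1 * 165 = -165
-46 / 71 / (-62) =23 / 2201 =0.01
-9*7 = -63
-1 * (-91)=91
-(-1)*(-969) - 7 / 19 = -18418 / 19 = -969.37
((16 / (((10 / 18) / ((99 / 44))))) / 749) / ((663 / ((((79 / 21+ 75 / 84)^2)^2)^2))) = 32134025781528072113 / 1117392385056030720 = 28.76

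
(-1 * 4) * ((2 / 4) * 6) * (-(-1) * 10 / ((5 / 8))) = -192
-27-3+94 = 64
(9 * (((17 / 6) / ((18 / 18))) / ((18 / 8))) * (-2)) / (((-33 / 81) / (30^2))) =550800 / 11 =50072.73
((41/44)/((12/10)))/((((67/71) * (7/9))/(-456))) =-2488905/5159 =-482.44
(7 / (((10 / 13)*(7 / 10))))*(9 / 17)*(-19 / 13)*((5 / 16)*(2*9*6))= -339.49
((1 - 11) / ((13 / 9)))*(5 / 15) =-30 / 13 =-2.31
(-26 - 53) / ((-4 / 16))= 316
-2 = -2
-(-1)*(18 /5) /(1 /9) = 32.40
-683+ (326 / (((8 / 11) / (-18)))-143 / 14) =-61332 / 7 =-8761.71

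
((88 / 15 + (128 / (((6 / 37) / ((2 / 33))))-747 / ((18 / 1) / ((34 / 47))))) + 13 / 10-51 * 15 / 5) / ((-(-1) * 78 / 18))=-1191319 / 40326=-29.54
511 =511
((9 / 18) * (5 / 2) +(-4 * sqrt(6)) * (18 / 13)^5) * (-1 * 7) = -35 / 4 +52907904 * sqrt(6) / 371293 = 340.29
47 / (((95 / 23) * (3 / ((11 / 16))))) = 11891 / 4560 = 2.61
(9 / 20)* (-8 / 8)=-9 / 20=-0.45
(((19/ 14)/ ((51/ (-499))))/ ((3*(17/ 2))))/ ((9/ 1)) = -9481/ 163863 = -0.06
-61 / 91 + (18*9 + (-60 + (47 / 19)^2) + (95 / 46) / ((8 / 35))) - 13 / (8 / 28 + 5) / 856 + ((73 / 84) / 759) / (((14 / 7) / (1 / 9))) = 4967247835128151 / 42644165355792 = 116.48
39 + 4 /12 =118 /3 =39.33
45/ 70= 9/ 14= 0.64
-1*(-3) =3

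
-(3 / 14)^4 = -81 / 38416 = -0.00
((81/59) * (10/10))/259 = 81/15281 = 0.01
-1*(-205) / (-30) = -41 / 6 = -6.83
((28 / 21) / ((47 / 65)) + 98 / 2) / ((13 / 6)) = 14338 / 611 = 23.47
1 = 1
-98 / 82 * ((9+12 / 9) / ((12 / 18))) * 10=-7595 / 41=-185.24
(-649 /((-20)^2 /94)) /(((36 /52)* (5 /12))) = -396539 /750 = -528.72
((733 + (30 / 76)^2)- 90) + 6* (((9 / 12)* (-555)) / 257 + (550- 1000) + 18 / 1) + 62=-1896.56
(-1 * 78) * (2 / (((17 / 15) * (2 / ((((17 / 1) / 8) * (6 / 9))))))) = -195 / 2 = -97.50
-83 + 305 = 222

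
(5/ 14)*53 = 265/ 14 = 18.93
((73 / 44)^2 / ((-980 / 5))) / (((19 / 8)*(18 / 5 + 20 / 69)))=-1838505 / 1209421136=-0.00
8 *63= 504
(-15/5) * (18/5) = -54/5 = -10.80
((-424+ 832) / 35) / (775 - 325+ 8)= 204 / 8015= 0.03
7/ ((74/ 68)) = 238/ 37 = 6.43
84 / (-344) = -21 / 86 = -0.24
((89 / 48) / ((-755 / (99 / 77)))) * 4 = -0.01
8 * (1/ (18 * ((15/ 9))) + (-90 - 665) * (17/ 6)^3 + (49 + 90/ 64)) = -73968401/ 540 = -136978.52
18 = 18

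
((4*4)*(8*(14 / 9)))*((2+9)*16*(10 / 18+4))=12931072 / 81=159642.86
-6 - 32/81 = -518/81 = -6.40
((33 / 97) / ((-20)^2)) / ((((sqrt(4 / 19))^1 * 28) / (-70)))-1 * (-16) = 16.00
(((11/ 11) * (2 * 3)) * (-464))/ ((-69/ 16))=14848/ 23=645.57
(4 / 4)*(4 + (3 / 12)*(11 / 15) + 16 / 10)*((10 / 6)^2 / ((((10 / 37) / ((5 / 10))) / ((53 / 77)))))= 680467 / 33264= 20.46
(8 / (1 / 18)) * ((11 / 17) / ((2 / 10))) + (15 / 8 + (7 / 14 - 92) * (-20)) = 312495 / 136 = 2297.76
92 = 92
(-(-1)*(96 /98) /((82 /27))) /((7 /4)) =2592 /14063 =0.18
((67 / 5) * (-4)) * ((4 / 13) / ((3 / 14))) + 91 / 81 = -75.84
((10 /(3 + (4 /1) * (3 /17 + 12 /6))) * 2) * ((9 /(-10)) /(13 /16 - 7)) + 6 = 13678 /2189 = 6.25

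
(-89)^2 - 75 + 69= 7915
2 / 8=0.25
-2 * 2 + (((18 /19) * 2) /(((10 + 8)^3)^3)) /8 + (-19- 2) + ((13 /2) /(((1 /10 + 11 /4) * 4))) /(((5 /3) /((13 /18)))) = -20730994723583 /837517003776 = -24.75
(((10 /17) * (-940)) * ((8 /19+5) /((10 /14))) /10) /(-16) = 33887 /1292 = 26.23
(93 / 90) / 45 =31 / 1350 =0.02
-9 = -9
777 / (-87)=-259 / 29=-8.93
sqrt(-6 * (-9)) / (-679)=-3 * sqrt(6) / 679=-0.01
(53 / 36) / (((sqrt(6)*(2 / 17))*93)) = 901*sqrt(6) / 40176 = 0.05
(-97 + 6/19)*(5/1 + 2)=-12859/19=-676.79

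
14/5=2.80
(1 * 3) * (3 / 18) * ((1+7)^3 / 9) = 256 / 9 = 28.44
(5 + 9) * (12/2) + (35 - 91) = 28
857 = 857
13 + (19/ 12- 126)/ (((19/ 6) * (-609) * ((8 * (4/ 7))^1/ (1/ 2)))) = 2752085/ 211584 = 13.01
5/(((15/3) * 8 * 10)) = 1/80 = 0.01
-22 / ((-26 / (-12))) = -132 / 13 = -10.15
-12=-12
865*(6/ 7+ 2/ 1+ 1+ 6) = 59685/ 7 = 8526.43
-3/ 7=-0.43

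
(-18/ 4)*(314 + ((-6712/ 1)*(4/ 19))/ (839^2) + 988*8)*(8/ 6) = -786018636/ 15941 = -49307.99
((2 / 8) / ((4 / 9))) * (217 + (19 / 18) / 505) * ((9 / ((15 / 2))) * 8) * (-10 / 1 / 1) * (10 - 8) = -11835294 / 505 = -23436.23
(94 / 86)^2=2209 / 1849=1.19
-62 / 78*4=-124 / 39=-3.18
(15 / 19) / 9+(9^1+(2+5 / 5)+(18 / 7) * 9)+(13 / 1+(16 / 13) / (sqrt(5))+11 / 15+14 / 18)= 16 * sqrt(5) / 65+297704 / 5985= 50.29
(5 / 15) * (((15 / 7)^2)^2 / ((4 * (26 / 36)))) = 151875 / 62426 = 2.43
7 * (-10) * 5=-350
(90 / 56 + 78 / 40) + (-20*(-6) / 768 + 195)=222559 / 1120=198.71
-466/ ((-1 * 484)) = 233/ 242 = 0.96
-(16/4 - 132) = 128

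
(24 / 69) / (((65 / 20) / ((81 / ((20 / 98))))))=63504 / 1495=42.48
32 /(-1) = -32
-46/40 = -23/20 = -1.15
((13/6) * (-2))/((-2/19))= 247/6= 41.17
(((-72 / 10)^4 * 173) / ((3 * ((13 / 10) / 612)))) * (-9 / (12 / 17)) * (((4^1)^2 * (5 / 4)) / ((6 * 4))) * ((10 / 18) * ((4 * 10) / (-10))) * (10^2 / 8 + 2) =1623531382272 / 65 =24977405881.11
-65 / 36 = -1.81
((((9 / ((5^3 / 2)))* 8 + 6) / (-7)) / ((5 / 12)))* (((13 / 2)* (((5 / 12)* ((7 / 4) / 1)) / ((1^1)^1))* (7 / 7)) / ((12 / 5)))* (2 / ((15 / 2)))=-1937 / 1500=-1.29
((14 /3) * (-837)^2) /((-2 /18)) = -29423898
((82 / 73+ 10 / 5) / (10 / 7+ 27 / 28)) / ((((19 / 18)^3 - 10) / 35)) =-1303102080 / 251695751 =-5.18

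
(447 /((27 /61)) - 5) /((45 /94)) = 850136 /405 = 2099.10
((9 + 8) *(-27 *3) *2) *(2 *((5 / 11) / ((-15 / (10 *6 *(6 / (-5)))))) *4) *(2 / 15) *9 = -3172608 / 55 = -57683.78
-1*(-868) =868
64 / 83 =0.77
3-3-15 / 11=-15 / 11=-1.36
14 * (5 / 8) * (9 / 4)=315 / 16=19.69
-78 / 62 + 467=14438 / 31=465.74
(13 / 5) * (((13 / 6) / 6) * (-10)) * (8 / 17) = -676 / 153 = -4.42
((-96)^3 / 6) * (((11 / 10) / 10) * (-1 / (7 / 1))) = 405504 / 175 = 2317.17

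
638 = 638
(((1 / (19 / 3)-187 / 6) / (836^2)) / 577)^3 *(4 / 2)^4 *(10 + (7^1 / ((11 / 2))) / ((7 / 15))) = -1546095438125 / 16699073232673696995995110000128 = -0.00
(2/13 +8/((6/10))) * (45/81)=2630/351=7.49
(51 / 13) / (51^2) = 1 / 663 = 0.00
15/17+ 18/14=2.17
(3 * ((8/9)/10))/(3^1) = 4/45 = 0.09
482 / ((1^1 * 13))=482 / 13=37.08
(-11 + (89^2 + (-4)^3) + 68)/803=7914/803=9.86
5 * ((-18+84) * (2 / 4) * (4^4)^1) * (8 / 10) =33792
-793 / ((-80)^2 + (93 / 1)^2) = -793 / 15049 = -0.05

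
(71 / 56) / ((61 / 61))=71 / 56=1.27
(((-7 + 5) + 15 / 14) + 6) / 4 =71 / 56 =1.27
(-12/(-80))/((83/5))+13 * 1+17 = 9963/332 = 30.01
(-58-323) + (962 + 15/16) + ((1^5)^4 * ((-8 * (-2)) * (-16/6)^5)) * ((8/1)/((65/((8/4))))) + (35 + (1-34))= 13354957/252720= 52.84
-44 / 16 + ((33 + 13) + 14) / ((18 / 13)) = 487 / 12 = 40.58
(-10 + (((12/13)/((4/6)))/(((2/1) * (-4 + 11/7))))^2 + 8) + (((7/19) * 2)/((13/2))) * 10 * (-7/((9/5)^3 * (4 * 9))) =-11912285117/6088470219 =-1.96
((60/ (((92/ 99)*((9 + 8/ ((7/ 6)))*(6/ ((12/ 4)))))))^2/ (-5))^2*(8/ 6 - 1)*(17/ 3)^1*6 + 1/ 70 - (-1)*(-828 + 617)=-29839832166955851/ 146850784752280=-203.20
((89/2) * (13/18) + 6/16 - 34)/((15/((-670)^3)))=804541025/27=29797815.74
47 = 47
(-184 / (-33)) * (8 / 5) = 8.92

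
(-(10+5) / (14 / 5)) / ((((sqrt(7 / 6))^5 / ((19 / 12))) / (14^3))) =-17100*sqrt(42) / 7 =-15831.52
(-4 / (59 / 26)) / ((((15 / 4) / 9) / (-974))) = 1215552 / 295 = 4120.52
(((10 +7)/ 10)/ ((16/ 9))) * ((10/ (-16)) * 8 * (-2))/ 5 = 153/ 80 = 1.91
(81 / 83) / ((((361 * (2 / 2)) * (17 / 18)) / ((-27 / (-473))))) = 39366 / 240932483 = 0.00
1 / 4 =0.25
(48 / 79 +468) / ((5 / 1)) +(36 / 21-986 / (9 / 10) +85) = -4554551 / 4977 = -915.12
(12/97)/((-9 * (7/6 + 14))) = -8/8827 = -0.00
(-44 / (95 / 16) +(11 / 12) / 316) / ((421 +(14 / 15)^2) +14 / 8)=-40027845 / 2289079036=-0.02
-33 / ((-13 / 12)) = 30.46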